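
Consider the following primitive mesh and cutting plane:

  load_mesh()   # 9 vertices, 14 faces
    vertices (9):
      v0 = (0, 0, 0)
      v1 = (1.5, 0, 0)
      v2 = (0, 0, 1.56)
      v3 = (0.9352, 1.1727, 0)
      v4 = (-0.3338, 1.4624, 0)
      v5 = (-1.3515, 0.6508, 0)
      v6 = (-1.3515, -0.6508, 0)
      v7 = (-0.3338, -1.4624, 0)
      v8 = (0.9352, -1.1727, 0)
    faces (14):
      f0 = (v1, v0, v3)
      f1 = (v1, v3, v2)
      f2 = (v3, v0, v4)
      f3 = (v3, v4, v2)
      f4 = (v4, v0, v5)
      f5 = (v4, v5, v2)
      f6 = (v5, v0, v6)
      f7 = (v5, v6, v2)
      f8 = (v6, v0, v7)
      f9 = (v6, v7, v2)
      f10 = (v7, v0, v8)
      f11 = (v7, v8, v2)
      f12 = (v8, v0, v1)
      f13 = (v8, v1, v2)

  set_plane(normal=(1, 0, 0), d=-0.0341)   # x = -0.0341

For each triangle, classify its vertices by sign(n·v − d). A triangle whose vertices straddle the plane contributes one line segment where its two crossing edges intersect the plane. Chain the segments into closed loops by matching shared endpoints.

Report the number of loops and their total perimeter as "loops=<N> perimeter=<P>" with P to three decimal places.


loops=1 perimeter=6.926

Straddling triangles (10 of 14):
  (v3,v0,v4) [++-] → (-0.0341, 0.149394, 0)–(-0.0341, 1.39398, 0)  len=1.2446
  (v3,v4,v2) [+-+] → (-0.0341, 1.39398, 0)–(-0.0341, 0.149394, 1.40064)  len=1.8737
  (v4,v0,v5) [-+-] → (-0.0341, 0.149394, 0)–(-0.0341, 0.0164205, 0)  len=0.1330
  (v4,v5,v2) [--+] → (-0.0341, 0.0164205, 1.52064)–(-0.0341, 0.149394, 1.40064)  len=0.1791
  (v5,v0,v6) [-+-] → (-0.0341, 0.0164205, 0)–(-0.0341, -0.0164205, 0)  len=0.0328
  (v5,v6,v2) [--+] → (-0.0341, -0.0164205, 1.52064)–(-0.0341, 0.0164205, 1.52064)  len=0.0328
  (v6,v0,v7) [-+-] → (-0.0341, -0.0164205, 0)–(-0.0341, -0.149394, 0)  len=0.1330
  (v6,v7,v2) [--+] → (-0.0341, -0.149394, 1.40064)–(-0.0341, -0.0164205, 1.52064)  len=0.1791
  (v7,v0,v8) [-++] → (-0.0341, -0.149394, 0)–(-0.0341, -1.39398, 0)  len=1.2446
  (v7,v8,v2) [-++] → (-0.0341, -1.39398, 0)–(-0.0341, -0.149394, 1.40064)  len=1.8737

Chained into 1 loop(s):
  loop 1: 10 segments, perimeter = 6.9265
Total perimeter = 6.926


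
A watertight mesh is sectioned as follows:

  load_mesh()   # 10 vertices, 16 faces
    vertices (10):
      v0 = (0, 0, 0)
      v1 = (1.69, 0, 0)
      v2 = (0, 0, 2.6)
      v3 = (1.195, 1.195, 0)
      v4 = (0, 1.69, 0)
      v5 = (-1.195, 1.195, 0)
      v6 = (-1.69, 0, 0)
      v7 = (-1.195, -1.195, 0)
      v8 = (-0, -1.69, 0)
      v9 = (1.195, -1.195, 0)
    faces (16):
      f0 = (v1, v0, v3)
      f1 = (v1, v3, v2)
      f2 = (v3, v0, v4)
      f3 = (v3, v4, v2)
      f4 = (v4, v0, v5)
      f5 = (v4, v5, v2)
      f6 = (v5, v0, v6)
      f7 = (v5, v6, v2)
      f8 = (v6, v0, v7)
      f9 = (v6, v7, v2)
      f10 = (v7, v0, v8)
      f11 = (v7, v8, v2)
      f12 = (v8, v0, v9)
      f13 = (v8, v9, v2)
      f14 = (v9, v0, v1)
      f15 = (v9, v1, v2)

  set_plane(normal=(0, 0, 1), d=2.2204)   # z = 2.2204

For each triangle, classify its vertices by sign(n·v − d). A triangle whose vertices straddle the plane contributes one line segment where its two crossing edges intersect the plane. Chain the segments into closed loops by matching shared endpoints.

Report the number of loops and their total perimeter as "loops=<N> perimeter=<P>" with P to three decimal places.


loops=1 perimeter=1.511

Straddling triangles (8 of 16):
  (v1,v3,v2) [--+] → (0.17447, 0.17447, 2.2204)–(0.24674, 0, 2.2204)  len=0.1888
  (v3,v4,v2) [--+] → (0, 0.24674, 2.2204)–(0.17447, 0.17447, 2.2204)  len=0.1888
  (v4,v5,v2) [--+] → (-0.17447, 0.17447, 2.2204)–(0, 0.24674, 2.2204)  len=0.1888
  (v5,v6,v2) [--+] → (-0.24674, 0, 2.2204)–(-0.17447, 0.17447, 2.2204)  len=0.1888
  (v6,v7,v2) [--+] → (-0.17447, -0.17447, 2.2204)–(-0.24674, 0, 2.2204)  len=0.1888
  (v7,v8,v2) [--+] → (0, -0.24674, 2.2204)–(-0.17447, -0.17447, 2.2204)  len=0.1888
  (v8,v9,v2) [--+] → (0.17447, -0.17447, 2.2204)–(0, -0.24674, 2.2204)  len=0.1888
  (v9,v1,v2) [--+] → (0.24674, 0, 2.2204)–(0.17447, -0.17447, 2.2204)  len=0.1888

Chained into 1 loop(s):
  loop 1: 8 segments, perimeter = 1.5108
Total perimeter = 1.511


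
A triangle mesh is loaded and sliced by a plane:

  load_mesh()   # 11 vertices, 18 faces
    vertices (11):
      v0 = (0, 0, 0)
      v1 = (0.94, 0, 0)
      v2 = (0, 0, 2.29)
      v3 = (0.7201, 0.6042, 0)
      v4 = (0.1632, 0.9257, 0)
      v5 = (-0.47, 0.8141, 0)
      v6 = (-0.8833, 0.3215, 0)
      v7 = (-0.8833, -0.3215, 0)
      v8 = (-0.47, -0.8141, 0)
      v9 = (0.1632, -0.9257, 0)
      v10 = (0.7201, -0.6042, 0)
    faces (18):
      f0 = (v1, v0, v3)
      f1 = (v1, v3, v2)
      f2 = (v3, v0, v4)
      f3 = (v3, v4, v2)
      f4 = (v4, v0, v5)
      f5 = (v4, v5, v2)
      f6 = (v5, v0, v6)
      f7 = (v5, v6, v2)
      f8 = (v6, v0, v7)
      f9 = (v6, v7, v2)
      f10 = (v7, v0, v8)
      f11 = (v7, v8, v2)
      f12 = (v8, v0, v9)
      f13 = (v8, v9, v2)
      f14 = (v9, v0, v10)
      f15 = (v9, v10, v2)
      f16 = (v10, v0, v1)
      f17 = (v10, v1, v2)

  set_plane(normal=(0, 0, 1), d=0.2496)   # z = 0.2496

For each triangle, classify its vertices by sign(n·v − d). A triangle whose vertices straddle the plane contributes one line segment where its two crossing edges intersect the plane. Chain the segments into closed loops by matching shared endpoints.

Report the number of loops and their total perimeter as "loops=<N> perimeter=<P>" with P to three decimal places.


loops=1 perimeter=5.156

Straddling triangles (9 of 18):
  (v1,v3,v2) [--+] → (0.641612, 0.538345, 0.2496)–(0.837544, 0, 0.2496)  len=0.5729
  (v3,v4,v2) [--+] → (0.145412, 0.824803, 0.2496)–(0.641612, 0.538345, 0.2496)  len=0.5730
  (v4,v5,v2) [--+] → (-0.418772, 0.725367, 0.2496)–(0.145412, 0.824803, 0.2496)  len=0.5729
  (v5,v6,v2) [--+] → (-0.787024, 0.286458, 0.2496)–(-0.418772, 0.725367, 0.2496)  len=0.5729
  (v6,v7,v2) [--+] → (-0.787024, -0.286458, 0.2496)–(-0.787024, 0.286458, 0.2496)  len=0.5729
  (v7,v8,v2) [--+] → (-0.418772, -0.725367, 0.2496)–(-0.787024, -0.286458, 0.2496)  len=0.5729
  (v8,v9,v2) [--+] → (0.145412, -0.824803, 0.2496)–(-0.418772, -0.725367, 0.2496)  len=0.5729
  (v9,v10,v2) [--+] → (0.641612, -0.538345, 0.2496)–(0.145412, -0.824803, 0.2496)  len=0.5730
  (v10,v1,v2) [--+] → (0.837544, 0, 0.2496)–(0.641612, -0.538345, 0.2496)  len=0.5729

Chained into 1 loop(s):
  loop 1: 9 segments, perimeter = 5.1562
Total perimeter = 5.156


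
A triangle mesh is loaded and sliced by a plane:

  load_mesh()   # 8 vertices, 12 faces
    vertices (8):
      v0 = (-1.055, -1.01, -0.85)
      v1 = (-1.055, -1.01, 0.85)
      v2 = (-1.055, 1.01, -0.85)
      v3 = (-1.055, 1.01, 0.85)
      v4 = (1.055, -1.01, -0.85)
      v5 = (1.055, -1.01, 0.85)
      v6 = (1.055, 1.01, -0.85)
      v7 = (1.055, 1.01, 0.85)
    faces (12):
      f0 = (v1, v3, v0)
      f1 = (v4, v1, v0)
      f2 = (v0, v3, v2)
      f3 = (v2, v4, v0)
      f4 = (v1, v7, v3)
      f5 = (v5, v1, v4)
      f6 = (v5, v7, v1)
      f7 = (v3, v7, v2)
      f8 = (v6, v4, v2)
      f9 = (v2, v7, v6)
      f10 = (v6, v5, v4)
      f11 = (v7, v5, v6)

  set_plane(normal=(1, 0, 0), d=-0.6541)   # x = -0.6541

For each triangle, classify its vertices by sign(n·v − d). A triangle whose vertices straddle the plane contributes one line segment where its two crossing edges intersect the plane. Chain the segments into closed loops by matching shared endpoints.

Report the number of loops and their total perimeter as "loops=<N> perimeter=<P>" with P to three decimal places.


loops=1 perimeter=7.440

Straddling triangles (8 of 12):
  (v4,v1,v0) [+--] → (-0.6541, -1.01, 0.527)–(-0.6541, -1.01, -0.85)  len=1.3770
  (v2,v4,v0) [-+-] → (-0.6541, 0.6262, -0.85)–(-0.6541, -1.01, -0.85)  len=1.6362
  (v1,v7,v3) [-+-] → (-0.6541, -0.6262, 0.85)–(-0.6541, 1.01, 0.85)  len=1.6362
  (v5,v1,v4) [+-+] → (-0.6541, -1.01, 0.85)–(-0.6541, -1.01, 0.527)  len=0.3230
  (v5,v7,v1) [++-] → (-0.6541, -0.6262, 0.85)–(-0.6541, -1.01, 0.85)  len=0.3838
  (v3,v7,v2) [-+-] → (-0.6541, 1.01, 0.85)–(-0.6541, 1.01, -0.527)  len=1.3770
  (v6,v4,v2) [++-] → (-0.6541, 0.6262, -0.85)–(-0.6541, 1.01, -0.85)  len=0.3838
  (v2,v7,v6) [-++] → (-0.6541, 1.01, -0.527)–(-0.6541, 1.01, -0.85)  len=0.3230

Chained into 1 loop(s):
  loop 1: 8 segments, perimeter = 7.4400
Total perimeter = 7.440


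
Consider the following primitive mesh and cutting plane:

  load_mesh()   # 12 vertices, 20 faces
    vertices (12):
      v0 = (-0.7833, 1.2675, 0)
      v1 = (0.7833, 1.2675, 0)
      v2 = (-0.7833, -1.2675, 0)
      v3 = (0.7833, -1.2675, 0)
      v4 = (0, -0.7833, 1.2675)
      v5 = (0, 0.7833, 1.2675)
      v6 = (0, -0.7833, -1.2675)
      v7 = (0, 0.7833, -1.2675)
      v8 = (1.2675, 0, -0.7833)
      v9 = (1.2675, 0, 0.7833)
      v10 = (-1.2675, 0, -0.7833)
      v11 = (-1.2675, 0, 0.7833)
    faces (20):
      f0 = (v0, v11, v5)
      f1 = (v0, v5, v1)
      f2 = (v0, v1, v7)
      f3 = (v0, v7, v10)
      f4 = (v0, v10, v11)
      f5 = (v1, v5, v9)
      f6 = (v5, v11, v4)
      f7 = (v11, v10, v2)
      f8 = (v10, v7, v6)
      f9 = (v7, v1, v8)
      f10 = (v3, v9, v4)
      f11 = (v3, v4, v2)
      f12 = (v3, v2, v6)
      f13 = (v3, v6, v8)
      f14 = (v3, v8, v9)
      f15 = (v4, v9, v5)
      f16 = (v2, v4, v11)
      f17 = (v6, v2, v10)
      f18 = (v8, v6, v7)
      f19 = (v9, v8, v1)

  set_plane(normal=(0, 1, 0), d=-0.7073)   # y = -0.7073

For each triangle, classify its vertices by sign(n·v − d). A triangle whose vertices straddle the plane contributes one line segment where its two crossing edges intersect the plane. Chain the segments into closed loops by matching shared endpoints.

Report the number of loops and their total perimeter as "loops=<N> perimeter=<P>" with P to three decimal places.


Straddling triangles (10 of 20):
  (v5,v11,v4) [++-] → (-0.12298, -0.7073, 1.22052)–(0, -0.7073, 1.2675)  len=0.1316
  (v11,v10,v2) [++-] → (-0.997303, -0.7073, -0.346197)–(-0.997303, -0.7073, 0.346197)  len=0.6924
  (v10,v7,v6) [++-] → (0, -0.7073, -1.2675)–(-0.12298, -0.7073, -1.22052)  len=0.1316
  (v3,v9,v4) [-+-] → (0.997303, -0.7073, 0.346197)–(0.12298, -0.7073, 1.22052)  len=1.2365
  (v3,v6,v8) [--+] → (0.12298, -0.7073, -1.22052)–(0.997303, -0.7073, -0.346197)  len=1.2365
  (v3,v8,v9) [-++] → (0.997303, -0.7073, -0.346197)–(0.997303, -0.7073, 0.346197)  len=0.6924
  (v4,v9,v5) [-++] → (0.12298, -0.7073, 1.22052)–(0, -0.7073, 1.2675)  len=0.1316
  (v2,v4,v11) [--+] → (-0.12298, -0.7073, 1.22052)–(-0.997303, -0.7073, 0.346197)  len=1.2365
  (v6,v2,v10) [--+] → (-0.997303, -0.7073, -0.346197)–(-0.12298, -0.7073, -1.22052)  len=1.2365
  (v8,v6,v7) [+-+] → (0.12298, -0.7073, -1.22052)–(0, -0.7073, -1.2675)  len=0.1316

Chained into 1 loop(s):
  loop 1: 10 segments, perimeter = 6.8573
Total perimeter = 6.857

loops=1 perimeter=6.857


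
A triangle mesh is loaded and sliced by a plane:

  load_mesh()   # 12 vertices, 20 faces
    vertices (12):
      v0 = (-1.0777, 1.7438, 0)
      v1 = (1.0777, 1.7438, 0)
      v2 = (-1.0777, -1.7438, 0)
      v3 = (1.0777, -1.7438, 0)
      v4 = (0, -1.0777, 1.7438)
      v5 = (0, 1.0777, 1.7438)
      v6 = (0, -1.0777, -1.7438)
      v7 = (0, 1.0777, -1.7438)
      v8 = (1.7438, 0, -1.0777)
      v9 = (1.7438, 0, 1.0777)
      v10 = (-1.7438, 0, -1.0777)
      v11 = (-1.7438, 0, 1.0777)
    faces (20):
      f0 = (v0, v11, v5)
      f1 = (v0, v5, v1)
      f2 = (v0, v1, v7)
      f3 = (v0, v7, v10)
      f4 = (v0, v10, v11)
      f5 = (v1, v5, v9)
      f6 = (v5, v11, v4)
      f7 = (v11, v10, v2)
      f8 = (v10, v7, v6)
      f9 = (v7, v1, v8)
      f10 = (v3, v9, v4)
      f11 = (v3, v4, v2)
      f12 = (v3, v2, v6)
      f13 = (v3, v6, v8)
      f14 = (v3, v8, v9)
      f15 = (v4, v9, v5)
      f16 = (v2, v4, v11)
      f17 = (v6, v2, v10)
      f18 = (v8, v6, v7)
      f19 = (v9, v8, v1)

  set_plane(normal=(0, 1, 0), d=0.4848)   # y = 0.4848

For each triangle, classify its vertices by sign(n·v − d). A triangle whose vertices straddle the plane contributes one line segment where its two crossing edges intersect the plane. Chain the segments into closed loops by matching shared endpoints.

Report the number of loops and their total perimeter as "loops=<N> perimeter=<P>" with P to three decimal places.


Straddling triangles (10 of 20):
  (v0,v11,v5) [+-+] → (-1.55862, 0.4848, 0.778085)–(-0.959357, 0.4848, 1.37734)  len=0.8475
  (v0,v7,v10) [++-] → (-0.959357, 0.4848, -1.37734)–(-1.55862, 0.4848, -0.778085)  len=0.8475
  (v0,v10,v11) [+--] → (-1.55862, 0.4848, -0.778085)–(-1.55862, 0.4848, 0.778085)  len=1.5562
  (v1,v5,v9) [++-] → (0.959357, 0.4848, 1.37734)–(1.55862, 0.4848, 0.778085)  len=0.8475
  (v5,v11,v4) [+--] → (-0.959357, 0.4848, 1.37734)–(0, 0.4848, 1.7438)  len=1.0270
  (v10,v7,v6) [-+-] → (-0.959357, 0.4848, -1.37734)–(0, 0.4848, -1.7438)  len=1.0270
  (v7,v1,v8) [++-] → (1.55862, 0.4848, -0.778085)–(0.959357, 0.4848, -1.37734)  len=0.8475
  (v4,v9,v5) [--+] → (0.959357, 0.4848, 1.37734)–(0, 0.4848, 1.7438)  len=1.0270
  (v8,v6,v7) [--+] → (0, 0.4848, -1.7438)–(0.959357, 0.4848, -1.37734)  len=1.0270
  (v9,v8,v1) [--+] → (1.55862, 0.4848, -0.778085)–(1.55862, 0.4848, 0.778085)  len=1.5562

Chained into 1 loop(s):
  loop 1: 10 segments, perimeter = 10.6101
Total perimeter = 10.610

loops=1 perimeter=10.610


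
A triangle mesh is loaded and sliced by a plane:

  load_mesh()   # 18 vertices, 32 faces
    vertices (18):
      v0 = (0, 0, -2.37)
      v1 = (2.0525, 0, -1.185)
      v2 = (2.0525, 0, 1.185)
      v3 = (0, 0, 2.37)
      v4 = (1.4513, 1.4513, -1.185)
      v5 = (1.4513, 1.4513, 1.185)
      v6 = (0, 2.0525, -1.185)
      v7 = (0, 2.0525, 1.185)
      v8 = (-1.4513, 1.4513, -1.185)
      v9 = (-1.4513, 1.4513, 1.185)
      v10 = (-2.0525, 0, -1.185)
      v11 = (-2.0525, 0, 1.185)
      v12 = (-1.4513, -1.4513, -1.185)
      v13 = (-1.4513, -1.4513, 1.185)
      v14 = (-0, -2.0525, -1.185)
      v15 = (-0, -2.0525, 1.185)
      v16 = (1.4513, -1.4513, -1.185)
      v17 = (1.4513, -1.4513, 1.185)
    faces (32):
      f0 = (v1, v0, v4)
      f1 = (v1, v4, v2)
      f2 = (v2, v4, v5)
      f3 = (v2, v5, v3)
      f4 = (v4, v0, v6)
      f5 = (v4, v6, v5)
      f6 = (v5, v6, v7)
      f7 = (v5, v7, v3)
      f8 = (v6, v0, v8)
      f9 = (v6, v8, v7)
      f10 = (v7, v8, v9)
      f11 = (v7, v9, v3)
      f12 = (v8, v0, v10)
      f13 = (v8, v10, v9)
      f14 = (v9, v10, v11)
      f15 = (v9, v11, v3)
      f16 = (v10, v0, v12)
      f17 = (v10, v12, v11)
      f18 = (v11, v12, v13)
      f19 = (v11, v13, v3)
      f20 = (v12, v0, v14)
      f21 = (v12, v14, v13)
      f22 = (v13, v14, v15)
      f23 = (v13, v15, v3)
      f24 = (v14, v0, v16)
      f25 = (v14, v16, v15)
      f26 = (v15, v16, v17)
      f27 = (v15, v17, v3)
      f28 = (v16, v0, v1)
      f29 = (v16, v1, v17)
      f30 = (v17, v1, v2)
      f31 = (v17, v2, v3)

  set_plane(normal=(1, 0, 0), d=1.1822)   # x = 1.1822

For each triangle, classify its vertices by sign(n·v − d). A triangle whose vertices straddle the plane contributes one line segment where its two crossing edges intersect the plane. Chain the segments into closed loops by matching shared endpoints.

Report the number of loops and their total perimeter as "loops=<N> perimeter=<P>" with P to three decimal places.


loops=1 perimeter=11.360

Straddling triangles (12 of 32):
  (v1,v0,v4) [+-+] → (1.1822, 0, -1.68746)–(1.1822, 1.1822, -1.40472)  len=1.2155
  (v2,v5,v3) [++-] → (1.1822, 1.1822, 1.40472)–(1.1822, 0, 1.68746)  len=1.2155
  (v4,v0,v6) [+--] → (1.1822, 1.1822, -1.40472)–(1.1822, 1.56277, -1.185)  len=0.4394
  (v4,v6,v5) [+-+] → (1.1822, 1.56277, -1.185)–(1.1822, 1.56277, 0.745555)  len=1.9306
  (v5,v6,v7) [+--] → (1.1822, 1.56277, 0.745555)–(1.1822, 1.56277, 1.185)  len=0.4394
  (v5,v7,v3) [+--] → (1.1822, 1.56277, 1.185)–(1.1822, 1.1822, 1.40472)  len=0.4394
  (v14,v0,v16) [--+] → (1.1822, -1.1822, -1.40472)–(1.1822, -1.56277, -1.185)  len=0.4394
  (v14,v16,v15) [-+-] → (1.1822, -1.56277, -1.185)–(1.1822, -1.56277, -0.745555)  len=0.4394
  (v15,v16,v17) [-++] → (1.1822, -1.56277, -0.745555)–(1.1822, -1.56277, 1.185)  len=1.9306
  (v15,v17,v3) [-+-] → (1.1822, -1.56277, 1.185)–(1.1822, -1.1822, 1.40472)  len=0.4394
  (v16,v0,v1) [+-+] → (1.1822, -1.1822, -1.40472)–(1.1822, 0, -1.68746)  len=1.2155
  (v17,v2,v3) [++-] → (1.1822, 0, 1.68746)–(1.1822, -1.1822, 1.40472)  len=1.2155

Chained into 1 loop(s):
  loop 1: 12 segments, perimeter = 11.3600
Total perimeter = 11.360


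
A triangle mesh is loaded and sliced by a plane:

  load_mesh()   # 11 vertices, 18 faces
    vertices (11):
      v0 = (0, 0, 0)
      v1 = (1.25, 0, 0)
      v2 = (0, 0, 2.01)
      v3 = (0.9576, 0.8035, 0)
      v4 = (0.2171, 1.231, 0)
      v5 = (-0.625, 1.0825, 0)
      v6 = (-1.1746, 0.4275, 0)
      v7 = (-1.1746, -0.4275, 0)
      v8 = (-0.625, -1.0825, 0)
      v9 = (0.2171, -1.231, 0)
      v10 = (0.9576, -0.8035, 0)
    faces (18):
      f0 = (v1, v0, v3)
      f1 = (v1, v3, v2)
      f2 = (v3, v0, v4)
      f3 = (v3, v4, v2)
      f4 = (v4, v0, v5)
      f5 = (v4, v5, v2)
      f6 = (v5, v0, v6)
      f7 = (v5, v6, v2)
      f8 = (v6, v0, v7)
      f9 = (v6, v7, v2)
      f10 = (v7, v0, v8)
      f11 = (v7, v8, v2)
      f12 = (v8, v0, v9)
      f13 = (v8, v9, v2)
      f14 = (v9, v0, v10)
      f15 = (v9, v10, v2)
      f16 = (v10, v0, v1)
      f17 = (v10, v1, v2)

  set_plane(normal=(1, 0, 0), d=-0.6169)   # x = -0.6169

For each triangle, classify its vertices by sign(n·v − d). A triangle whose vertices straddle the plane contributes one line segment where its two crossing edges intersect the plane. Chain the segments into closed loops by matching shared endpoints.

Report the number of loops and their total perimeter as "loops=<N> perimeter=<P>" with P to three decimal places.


Straddling triangles (10 of 18):
  (v4,v0,v5) [++-] → (-0.6169, 1.06847, 0)–(-0.6169, 1.08393, 0)  len=0.0155
  (v4,v5,v2) [+-+] → (-0.6169, 1.08393, 0)–(-0.6169, 1.06847, 0.0260496)  len=0.0303
  (v5,v0,v6) [-+-] → (-0.6169, 1.06847, 0)–(-0.6169, 0.224523, 0)  len=0.8439
  (v5,v6,v2) [--+] → (-0.6169, 0.224523, 0.954348)–(-0.6169, 1.06847, 0.0260496)  len=1.2546
  (v6,v0,v7) [-+-] → (-0.6169, 0.224523, 0)–(-0.6169, -0.224523, 0)  len=0.4490
  (v6,v7,v2) [--+] → (-0.6169, -0.224523, 0.954348)–(-0.6169, 0.224523, 0.954348)  len=0.4490
  (v7,v0,v8) [-+-] → (-0.6169, -0.224523, 0)–(-0.6169, -1.06847, 0)  len=0.8439
  (v7,v8,v2) [--+] → (-0.6169, -1.06847, 0.0260496)–(-0.6169, -0.224523, 0.954348)  len=1.2546
  (v8,v0,v9) [-++] → (-0.6169, -1.06847, 0)–(-0.6169, -1.08393, 0)  len=0.0155
  (v8,v9,v2) [-++] → (-0.6169, -1.08393, 0)–(-0.6169, -1.06847, 0.0260496)  len=0.0303

Chained into 1 loop(s):
  loop 1: 10 segments, perimeter = 5.1867
Total perimeter = 5.187

loops=1 perimeter=5.187


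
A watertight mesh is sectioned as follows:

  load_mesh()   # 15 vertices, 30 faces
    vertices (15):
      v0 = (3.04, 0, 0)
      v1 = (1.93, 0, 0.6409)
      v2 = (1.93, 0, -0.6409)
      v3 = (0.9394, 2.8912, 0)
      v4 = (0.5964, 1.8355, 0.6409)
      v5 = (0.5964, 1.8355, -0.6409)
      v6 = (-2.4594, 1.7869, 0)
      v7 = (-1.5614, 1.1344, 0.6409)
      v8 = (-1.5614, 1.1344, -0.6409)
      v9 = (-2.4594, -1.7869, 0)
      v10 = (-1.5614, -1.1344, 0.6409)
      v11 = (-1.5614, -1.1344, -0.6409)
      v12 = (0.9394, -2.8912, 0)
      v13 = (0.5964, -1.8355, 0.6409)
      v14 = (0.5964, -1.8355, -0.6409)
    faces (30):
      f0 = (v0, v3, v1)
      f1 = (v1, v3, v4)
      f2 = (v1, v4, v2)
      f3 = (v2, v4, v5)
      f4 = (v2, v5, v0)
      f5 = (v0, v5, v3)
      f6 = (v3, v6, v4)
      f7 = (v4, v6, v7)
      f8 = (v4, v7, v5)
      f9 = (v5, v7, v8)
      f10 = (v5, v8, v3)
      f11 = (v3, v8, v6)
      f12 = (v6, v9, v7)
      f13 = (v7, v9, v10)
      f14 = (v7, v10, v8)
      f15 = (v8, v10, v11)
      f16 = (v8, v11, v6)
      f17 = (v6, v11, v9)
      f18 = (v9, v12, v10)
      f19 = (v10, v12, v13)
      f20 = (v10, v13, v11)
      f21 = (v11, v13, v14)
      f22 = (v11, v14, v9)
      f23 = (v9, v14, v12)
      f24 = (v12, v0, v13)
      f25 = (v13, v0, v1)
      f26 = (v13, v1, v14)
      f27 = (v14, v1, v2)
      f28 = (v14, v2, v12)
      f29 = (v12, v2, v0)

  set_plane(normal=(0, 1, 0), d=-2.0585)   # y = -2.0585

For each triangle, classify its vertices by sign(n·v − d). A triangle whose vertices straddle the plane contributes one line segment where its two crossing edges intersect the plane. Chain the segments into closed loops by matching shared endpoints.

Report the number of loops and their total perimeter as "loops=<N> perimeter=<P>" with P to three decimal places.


loops=1 perimeter=6.717

Straddling triangles (6 of 30):
  (v9,v12,v10) [+-+] → (-1.62347, -2.0585, 0)–(-0.245946, -2.0585, 0.303778)  len=1.4106
  (v10,v12,v13) [+-+] → (-0.245946, -2.0585, 0.303778)–(0.668853, -2.0585, 0.50552)  len=0.9368
  (v9,v14,v12) [++-] → (0.668853, -2.0585, -0.50552)–(-1.62347, -2.0585, 0)  len=2.3474
  (v12,v0,v13) [-++] → (1.5444, -2.0585, 0)–(0.668853, -2.0585, 0.50552)  len=1.0110
  (v14,v2,v12) [++-] → (1.2247, -2.0585, -0.184587)–(0.668853, -2.0585, -0.50552)  len=0.6418
  (v12,v2,v0) [-++] → (1.2247, -2.0585, -0.184587)–(1.5444, -2.0585, 0)  len=0.3692

Chained into 1 loop(s):
  loop 1: 6 segments, perimeter = 6.7168
Total perimeter = 6.717


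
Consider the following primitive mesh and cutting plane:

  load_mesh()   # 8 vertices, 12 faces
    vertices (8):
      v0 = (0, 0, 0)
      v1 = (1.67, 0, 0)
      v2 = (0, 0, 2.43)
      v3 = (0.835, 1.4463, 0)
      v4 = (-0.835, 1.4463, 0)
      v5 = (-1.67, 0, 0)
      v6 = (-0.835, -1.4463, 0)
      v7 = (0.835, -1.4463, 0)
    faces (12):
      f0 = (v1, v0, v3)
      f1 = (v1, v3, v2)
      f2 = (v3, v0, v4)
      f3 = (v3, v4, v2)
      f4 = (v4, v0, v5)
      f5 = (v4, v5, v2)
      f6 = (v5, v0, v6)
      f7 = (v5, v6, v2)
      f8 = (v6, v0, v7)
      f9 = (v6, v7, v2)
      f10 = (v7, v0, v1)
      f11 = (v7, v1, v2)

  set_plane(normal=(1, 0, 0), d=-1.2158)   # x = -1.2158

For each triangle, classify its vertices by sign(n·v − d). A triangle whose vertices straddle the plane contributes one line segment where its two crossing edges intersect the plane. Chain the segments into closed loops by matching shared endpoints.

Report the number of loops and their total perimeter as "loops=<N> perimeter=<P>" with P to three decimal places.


loops=1 perimeter=3.628

Straddling triangles (4 of 12):
  (v4,v0,v5) [++-] → (-1.2158, 0, 0)–(-1.2158, 0.786718, 0)  len=0.7867
  (v4,v5,v2) [+-+] → (-1.2158, 0.786718, 0)–(-1.2158, 0, 0.660902)  len=1.0275
  (v5,v0,v6) [-++] → (-1.2158, 0, 0)–(-1.2158, -0.786718, 0)  len=0.7867
  (v5,v6,v2) [-++] → (-1.2158, -0.786718, 0)–(-1.2158, 0, 0.660902)  len=1.0275

Chained into 1 loop(s):
  loop 1: 4 segments, perimeter = 3.6284
Total perimeter = 3.628


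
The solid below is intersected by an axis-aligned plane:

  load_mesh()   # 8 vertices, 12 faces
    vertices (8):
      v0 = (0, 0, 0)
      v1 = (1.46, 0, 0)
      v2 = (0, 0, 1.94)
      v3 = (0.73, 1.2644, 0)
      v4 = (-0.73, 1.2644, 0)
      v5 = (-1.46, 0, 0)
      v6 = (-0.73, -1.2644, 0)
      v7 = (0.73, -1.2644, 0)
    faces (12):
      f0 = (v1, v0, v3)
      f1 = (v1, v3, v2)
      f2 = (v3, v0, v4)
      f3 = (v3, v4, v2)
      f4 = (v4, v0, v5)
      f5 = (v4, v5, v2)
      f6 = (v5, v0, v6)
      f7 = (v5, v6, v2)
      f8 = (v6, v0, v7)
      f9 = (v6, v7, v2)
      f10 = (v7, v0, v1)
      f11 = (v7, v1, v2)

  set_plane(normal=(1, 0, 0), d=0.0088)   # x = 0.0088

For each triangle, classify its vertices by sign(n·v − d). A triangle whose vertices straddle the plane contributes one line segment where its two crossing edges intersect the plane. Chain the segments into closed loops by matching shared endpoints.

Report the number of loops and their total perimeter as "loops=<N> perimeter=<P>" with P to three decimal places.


loops=1 perimeter=7.143

Straddling triangles (8 of 12):
  (v1,v0,v3) [+-+] → (0.0088, 0, 0)–(0.0088, 0.0152421, 0)  len=0.0152
  (v1,v3,v2) [++-] → (0.0088, 0.0152421, 1.91661)–(0.0088, 0, 1.92831)  len=0.0192
  (v3,v0,v4) [+--] → (0.0088, 0.0152421, 0)–(0.0088, 1.2644, 0)  len=1.2492
  (v3,v4,v2) [+--] → (0.0088, 1.2644, 0)–(0.0088, 0.0152421, 1.91661)  len=2.2878
  (v6,v0,v7) [--+] → (0.0088, -0.0152421, 0)–(0.0088, -1.2644, 0)  len=1.2492
  (v6,v7,v2) [-+-] → (0.0088, -1.2644, 0)–(0.0088, -0.0152421, 1.91661)  len=2.2878
  (v7,v0,v1) [+-+] → (0.0088, -0.0152421, 0)–(0.0088, 0, 0)  len=0.0152
  (v7,v1,v2) [++-] → (0.0088, 0, 1.92831)–(0.0088, -0.0152421, 1.91661)  len=0.0192

Chained into 1 loop(s):
  loop 1: 8 segments, perimeter = 7.1427
Total perimeter = 7.143


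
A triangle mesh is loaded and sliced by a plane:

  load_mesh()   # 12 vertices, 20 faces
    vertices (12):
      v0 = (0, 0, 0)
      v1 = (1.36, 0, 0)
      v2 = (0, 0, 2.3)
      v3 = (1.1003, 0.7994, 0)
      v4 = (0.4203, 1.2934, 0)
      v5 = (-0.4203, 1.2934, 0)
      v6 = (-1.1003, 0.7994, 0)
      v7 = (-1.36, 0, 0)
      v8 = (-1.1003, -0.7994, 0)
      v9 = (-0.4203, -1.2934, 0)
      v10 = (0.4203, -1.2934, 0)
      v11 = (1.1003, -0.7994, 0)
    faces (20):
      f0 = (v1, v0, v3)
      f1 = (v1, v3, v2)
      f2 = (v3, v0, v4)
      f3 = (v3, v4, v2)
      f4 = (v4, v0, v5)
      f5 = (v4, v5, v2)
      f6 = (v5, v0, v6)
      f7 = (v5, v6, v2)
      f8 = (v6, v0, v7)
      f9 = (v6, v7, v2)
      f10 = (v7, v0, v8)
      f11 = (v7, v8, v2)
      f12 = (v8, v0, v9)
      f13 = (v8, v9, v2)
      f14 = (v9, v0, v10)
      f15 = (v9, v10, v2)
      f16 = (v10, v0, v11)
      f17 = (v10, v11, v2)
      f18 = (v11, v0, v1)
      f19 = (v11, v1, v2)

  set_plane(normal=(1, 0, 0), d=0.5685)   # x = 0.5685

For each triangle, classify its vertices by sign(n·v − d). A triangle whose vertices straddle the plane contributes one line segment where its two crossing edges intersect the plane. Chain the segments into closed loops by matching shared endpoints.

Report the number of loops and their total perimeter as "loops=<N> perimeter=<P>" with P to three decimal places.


Straddling triangles (8 of 20):
  (v1,v0,v3) [+-+] → (0.5685, 0, 0)–(0.5685, 0.413032, 0)  len=0.4130
  (v1,v3,v2) [++-] → (0.5685, 0.413032, 1.11164)–(0.5685, 0, 1.33857)  len=0.4713
  (v3,v0,v4) [+--] → (0.5685, 0.413032, 0)–(0.5685, 1.18574, 0)  len=0.7727
  (v3,v4,v2) [+--] → (0.5685, 1.18574, 0)–(0.5685, 0.413032, 1.11164)  len=1.3538
  (v10,v0,v11) [--+] → (0.5685, -0.413032, 0)–(0.5685, -1.18574, 0)  len=0.7727
  (v10,v11,v2) [-+-] → (0.5685, -1.18574, 0)–(0.5685, -0.413032, 1.11164)  len=1.3538
  (v11,v0,v1) [+-+] → (0.5685, -0.413032, 0)–(0.5685, 0, 0)  len=0.4130
  (v11,v1,v2) [++-] → (0.5685, 0, 1.33857)–(0.5685, -0.413032, 1.11164)  len=0.4713

Chained into 1 loop(s):
  loop 1: 8 segments, perimeter = 6.0216
Total perimeter = 6.022

loops=1 perimeter=6.022


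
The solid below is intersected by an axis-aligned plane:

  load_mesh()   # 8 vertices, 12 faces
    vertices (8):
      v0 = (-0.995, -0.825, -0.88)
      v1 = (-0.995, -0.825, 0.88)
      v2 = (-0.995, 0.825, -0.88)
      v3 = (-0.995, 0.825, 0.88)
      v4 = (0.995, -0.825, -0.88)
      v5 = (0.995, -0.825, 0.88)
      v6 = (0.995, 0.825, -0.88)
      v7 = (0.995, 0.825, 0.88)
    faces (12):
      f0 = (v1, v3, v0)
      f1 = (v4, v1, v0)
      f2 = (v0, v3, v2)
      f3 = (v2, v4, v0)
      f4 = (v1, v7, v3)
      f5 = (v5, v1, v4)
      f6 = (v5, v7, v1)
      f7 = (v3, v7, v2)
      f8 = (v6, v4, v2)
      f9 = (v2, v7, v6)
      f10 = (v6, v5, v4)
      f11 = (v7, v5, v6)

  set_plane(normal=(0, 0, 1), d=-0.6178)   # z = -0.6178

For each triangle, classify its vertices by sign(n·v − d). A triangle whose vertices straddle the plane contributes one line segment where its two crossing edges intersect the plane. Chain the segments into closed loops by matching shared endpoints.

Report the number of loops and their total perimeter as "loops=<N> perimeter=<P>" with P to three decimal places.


loops=1 perimeter=7.280

Straddling triangles (8 of 12):
  (v1,v3,v0) [++-] → (-0.995, -0.579187, -0.6178)–(-0.995, -0.825, -0.6178)  len=0.2458
  (v4,v1,v0) [-+-] → (0.698535, -0.825, -0.6178)–(-0.995, -0.825, -0.6178)  len=1.6935
  (v0,v3,v2) [-+-] → (-0.995, -0.579187, -0.6178)–(-0.995, 0.825, -0.6178)  len=1.4042
  (v5,v1,v4) [++-] → (0.698535, -0.825, -0.6178)–(0.995, -0.825, -0.6178)  len=0.2965
  (v3,v7,v2) [++-] → (-0.698535, 0.825, -0.6178)–(-0.995, 0.825, -0.6178)  len=0.2965
  (v2,v7,v6) [-+-] → (-0.698535, 0.825, -0.6178)–(0.995, 0.825, -0.6178)  len=1.6935
  (v6,v5,v4) [-+-] → (0.995, 0.579187, -0.6178)–(0.995, -0.825, -0.6178)  len=1.4042
  (v7,v5,v6) [++-] → (0.995, 0.579187, -0.6178)–(0.995, 0.825, -0.6178)  len=0.2458

Chained into 1 loop(s):
  loop 1: 8 segments, perimeter = 7.2800
Total perimeter = 7.280


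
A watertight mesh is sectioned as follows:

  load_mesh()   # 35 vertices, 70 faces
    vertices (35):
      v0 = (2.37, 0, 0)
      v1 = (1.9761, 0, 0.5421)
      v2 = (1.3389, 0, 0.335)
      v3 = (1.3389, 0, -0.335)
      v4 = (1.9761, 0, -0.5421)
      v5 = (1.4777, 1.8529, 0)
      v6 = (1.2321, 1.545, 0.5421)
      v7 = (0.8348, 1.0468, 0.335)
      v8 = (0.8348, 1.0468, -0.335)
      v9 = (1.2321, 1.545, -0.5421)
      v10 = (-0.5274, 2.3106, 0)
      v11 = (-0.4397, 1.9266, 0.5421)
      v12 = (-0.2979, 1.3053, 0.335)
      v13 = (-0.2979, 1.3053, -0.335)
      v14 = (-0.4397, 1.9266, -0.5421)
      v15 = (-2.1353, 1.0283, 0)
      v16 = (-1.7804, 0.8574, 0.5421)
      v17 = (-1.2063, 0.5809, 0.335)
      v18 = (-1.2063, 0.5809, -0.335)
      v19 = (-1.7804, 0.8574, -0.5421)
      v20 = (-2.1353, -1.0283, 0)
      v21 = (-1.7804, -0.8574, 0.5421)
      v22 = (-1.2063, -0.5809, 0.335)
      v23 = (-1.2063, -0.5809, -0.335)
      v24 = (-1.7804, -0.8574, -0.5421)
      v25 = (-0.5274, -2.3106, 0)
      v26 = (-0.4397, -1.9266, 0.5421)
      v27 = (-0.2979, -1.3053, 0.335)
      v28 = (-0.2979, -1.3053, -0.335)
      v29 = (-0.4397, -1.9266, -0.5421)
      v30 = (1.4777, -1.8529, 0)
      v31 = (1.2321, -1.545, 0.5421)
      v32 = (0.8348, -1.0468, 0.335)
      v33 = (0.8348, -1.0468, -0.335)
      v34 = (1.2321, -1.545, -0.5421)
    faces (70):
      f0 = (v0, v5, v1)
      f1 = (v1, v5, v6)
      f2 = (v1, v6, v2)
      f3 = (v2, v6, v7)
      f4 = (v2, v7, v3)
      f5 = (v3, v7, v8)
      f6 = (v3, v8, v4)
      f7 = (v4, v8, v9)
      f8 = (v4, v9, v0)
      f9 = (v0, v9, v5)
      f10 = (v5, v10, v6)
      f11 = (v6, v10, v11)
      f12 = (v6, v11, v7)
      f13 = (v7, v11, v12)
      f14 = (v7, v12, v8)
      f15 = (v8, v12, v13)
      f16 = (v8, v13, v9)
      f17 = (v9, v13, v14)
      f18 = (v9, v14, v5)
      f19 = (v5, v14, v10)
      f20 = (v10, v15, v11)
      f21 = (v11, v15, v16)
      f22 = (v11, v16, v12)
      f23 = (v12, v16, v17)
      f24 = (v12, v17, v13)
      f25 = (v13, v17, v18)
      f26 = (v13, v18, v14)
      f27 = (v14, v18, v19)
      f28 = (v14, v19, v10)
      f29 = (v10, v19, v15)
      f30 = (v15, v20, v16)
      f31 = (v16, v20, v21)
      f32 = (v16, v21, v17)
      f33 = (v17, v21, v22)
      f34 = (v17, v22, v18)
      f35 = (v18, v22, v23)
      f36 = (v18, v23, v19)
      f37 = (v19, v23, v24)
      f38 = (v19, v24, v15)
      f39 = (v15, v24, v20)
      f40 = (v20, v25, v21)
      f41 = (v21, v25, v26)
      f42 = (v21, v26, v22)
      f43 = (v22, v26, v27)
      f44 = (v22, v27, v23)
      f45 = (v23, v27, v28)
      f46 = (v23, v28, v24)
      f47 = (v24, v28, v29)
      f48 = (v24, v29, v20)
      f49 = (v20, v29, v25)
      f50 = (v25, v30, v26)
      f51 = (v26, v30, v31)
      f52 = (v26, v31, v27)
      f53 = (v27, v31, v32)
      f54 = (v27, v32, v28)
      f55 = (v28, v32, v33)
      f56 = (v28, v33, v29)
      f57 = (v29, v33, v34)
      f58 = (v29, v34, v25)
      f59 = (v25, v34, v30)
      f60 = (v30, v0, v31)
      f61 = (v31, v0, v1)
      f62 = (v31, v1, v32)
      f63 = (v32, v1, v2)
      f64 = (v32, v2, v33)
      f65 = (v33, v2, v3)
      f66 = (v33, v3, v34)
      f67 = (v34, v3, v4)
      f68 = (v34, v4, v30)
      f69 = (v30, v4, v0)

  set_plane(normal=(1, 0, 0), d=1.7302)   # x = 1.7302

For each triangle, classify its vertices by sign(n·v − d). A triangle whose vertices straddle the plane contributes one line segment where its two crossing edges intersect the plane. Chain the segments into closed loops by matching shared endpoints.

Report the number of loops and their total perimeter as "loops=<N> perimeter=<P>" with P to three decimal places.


Straddling triangles (14 of 70):
  (v0,v5,v1) [+-+] → (1.7302, 1.32857, 0)–(1.7302, 0.914182, 0.274639)  len=0.4971
  (v1,v5,v6) [+--] → (1.7302, 0.914182, 0.274639)–(1.7302, 0.510639, 0.5421)  len=0.4841
  (v1,v6,v2) [+--] → (1.7302, 0.510639, 0.5421)–(1.7302, 0, 0.462179)  len=0.5169
  (v3,v8,v4) [--+] → (1.7302, 0.225539, -0.497479)–(1.7302, 0, -0.462179)  len=0.2283
  (v4,v8,v9) [+--] → (1.7302, 0.225539, -0.497479)–(1.7302, 0.510639, -0.5421)  len=0.2886
  (v4,v9,v0) [+-+] → (1.7302, 0.510639, -0.5421)–(1.7302, 0.868698, -0.304803)  len=0.4296
  (v0,v9,v5) [+--] → (1.7302, 0.868698, -0.304803)–(1.7302, 1.32857, 0)  len=0.5517
  (v30,v0,v31) [-+-] → (1.7302, -1.32857, 0)–(1.7302, -0.868698, 0.304803)  len=0.5517
  (v31,v0,v1) [-++] → (1.7302, -0.868698, 0.304803)–(1.7302, -0.510639, 0.5421)  len=0.4296
  (v31,v1,v32) [-+-] → (1.7302, -0.510639, 0.5421)–(1.7302, -0.225539, 0.497479)  len=0.2886
  (v32,v1,v2) [-+-] → (1.7302, -0.225539, 0.497479)–(1.7302, 0, 0.462179)  len=0.2283
  (v34,v3,v4) [--+] → (1.7302, 0, -0.462179)–(1.7302, -0.510639, -0.5421)  len=0.5169
  (v34,v4,v30) [-+-] → (1.7302, -0.510639, -0.5421)–(1.7302, -0.914182, -0.274639)  len=0.4841
  (v30,v4,v0) [-++] → (1.7302, -0.914182, -0.274639)–(1.7302, -1.32857, 0)  len=0.4971

Chained into 1 loop(s):
  loop 1: 14 segments, perimeter = 5.9925
Total perimeter = 5.992

loops=1 perimeter=5.992


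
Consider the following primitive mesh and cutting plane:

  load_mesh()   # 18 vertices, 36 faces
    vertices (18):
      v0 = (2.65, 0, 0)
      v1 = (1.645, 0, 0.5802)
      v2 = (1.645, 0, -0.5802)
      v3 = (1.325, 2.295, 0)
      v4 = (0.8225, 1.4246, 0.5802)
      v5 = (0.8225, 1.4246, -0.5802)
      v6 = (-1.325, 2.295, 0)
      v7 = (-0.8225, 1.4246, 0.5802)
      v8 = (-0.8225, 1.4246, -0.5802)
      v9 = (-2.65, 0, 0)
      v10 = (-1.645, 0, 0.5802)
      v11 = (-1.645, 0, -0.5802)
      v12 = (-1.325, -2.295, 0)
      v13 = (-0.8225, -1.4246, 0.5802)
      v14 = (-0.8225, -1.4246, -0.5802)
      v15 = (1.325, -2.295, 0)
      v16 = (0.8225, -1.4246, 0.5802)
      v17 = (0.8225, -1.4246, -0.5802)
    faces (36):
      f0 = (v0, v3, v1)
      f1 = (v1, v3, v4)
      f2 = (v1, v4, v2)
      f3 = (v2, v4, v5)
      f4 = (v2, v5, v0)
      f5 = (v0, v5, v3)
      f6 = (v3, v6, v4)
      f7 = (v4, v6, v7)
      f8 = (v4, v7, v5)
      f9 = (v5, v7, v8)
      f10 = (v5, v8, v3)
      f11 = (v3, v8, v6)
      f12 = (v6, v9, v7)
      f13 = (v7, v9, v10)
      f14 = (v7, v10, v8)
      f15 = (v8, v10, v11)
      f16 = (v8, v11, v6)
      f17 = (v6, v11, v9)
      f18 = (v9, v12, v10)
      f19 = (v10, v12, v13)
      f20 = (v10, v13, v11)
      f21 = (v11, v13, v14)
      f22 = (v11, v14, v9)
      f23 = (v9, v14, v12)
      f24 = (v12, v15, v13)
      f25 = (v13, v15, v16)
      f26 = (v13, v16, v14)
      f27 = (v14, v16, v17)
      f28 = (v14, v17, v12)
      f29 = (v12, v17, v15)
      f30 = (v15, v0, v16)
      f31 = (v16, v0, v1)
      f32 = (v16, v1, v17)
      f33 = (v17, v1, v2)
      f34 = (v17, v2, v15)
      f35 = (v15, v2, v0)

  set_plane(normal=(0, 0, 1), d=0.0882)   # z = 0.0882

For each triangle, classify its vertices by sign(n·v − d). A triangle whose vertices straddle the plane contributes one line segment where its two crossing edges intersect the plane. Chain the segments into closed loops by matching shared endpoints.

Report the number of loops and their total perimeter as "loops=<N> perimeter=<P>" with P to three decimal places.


loops=2 perimeter=24.853

Straddling triangles (24 of 36):
  (v0,v3,v1) [--+] → (1.37365, 1.94612, 0.0882)–(2.49722, 0, 0.0882)  len=2.2472
  (v1,v3,v4) [+-+] → (1.37365, 1.94612, 0.0882)–(1.24861, 2.16268, 0.0882)  len=0.2501
  (v1,v4,v2) [++-] → (1.17123, 0.820581, 0.0882)–(1.645, 0, 0.0882)  len=0.9475
  (v2,v4,v5) [-+-] → (1.17123, 0.820581, 0.0882)–(0.8225, 1.4246, 0.0882)  len=0.6975
  (v3,v6,v4) [--+] → (-0.998544, 2.16268, 0.0882)–(1.24861, 2.16268, 0.0882)  len=2.2472
  (v4,v6,v7) [+-+] → (-0.998544, 2.16268, 0.0882)–(-1.24861, 2.16268, 0.0882)  len=0.2501
  (v4,v7,v5) [++-] → (-0.125034, 1.4246, 0.0882)–(0.8225, 1.4246, 0.0882)  len=0.9475
  (v5,v7,v8) [-+-] → (-0.125034, 1.4246, 0.0882)–(-0.8225, 1.4246, 0.0882)  len=0.6975
  (v6,v9,v7) [--+] → (-2.37219, 0.216563, 0.0882)–(-1.24861, 2.16268, 0.0882)  len=2.2472
  (v7,v9,v10) [+-+] → (-2.37219, 0.216563, 0.0882)–(-2.49722, 0, 0.0882)  len=0.2501
  (v7,v10,v8) [++-] → (-1.29627, 0.604019, 0.0882)–(-0.8225, 1.4246, 0.0882)  len=0.9475
  (v8,v10,v11) [-+-] → (-1.29627, 0.604019, 0.0882)–(-1.645, 0, 0.0882)  len=0.6975
  (v9,v12,v10) [--+] → (-1.37365, -1.94612, 0.0882)–(-2.49722, 0, 0.0882)  len=2.2472
  (v10,v12,v13) [+-+] → (-1.37365, -1.94612, 0.0882)–(-1.24861, -2.16268, 0.0882)  len=0.2501
  (v10,v13,v11) [++-] → (-1.17123, -0.820581, 0.0882)–(-1.645, 0, 0.0882)  len=0.9475
  (v11,v13,v14) [-+-] → (-1.17123, -0.820581, 0.0882)–(-0.8225, -1.4246, 0.0882)  len=0.6975
  (v12,v15,v13) [--+] → (0.998544, -2.16268, 0.0882)–(-1.24861, -2.16268, 0.0882)  len=2.2472
  (v13,v15,v16) [+-+] → (0.998544, -2.16268, 0.0882)–(1.24861, -2.16268, 0.0882)  len=0.2501
  (v13,v16,v14) [++-] → (0.125034, -1.4246, 0.0882)–(-0.8225, -1.4246, 0.0882)  len=0.9475
  (v14,v16,v17) [-+-] → (0.125034, -1.4246, 0.0882)–(0.8225, -1.4246, 0.0882)  len=0.6975
  (v15,v0,v16) [--+] → (2.37219, -0.216563, 0.0882)–(1.24861, -2.16268, 0.0882)  len=2.2472
  (v16,v0,v1) [+-+] → (2.37219, -0.216563, 0.0882)–(2.49722, 0, 0.0882)  len=0.2501
  (v16,v1,v17) [++-] → (1.29627, -0.604019, 0.0882)–(0.8225, -1.4246, 0.0882)  len=0.9475
  (v17,v1,v2) [-+-] → (1.29627, -0.604019, 0.0882)–(1.645, 0, 0.0882)  len=0.6975

Chained into 2 loop(s):
  loop 1: 12 segments, perimeter = 14.9834
  loop 2: 12 segments, perimeter = 9.8700
Total perimeter = 24.853


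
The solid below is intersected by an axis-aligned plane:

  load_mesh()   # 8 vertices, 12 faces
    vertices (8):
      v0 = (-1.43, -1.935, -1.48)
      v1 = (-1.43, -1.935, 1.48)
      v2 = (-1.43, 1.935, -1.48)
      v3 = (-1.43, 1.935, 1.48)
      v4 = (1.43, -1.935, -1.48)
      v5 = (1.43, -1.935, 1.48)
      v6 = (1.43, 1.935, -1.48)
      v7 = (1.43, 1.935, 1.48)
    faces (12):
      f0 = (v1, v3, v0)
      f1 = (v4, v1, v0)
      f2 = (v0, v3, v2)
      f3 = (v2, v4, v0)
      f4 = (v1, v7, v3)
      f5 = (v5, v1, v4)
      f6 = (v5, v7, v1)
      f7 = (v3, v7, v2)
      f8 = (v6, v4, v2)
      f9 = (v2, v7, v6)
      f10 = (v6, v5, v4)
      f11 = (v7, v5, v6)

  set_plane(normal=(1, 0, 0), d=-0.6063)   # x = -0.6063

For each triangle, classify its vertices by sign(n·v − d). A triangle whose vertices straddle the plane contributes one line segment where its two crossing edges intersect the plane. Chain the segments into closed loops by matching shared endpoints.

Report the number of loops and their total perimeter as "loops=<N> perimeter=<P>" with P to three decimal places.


Straddling triangles (8 of 12):
  (v4,v1,v0) [+--] → (-0.6063, -1.935, 0.627499)–(-0.6063, -1.935, -1.48)  len=2.1075
  (v2,v4,v0) [-+-] → (-0.6063, 0.820413, -1.48)–(-0.6063, -1.935, -1.48)  len=2.7554
  (v1,v7,v3) [-+-] → (-0.6063, -0.820413, 1.48)–(-0.6063, 1.935, 1.48)  len=2.7554
  (v5,v1,v4) [+-+] → (-0.6063, -1.935, 1.48)–(-0.6063, -1.935, 0.627499)  len=0.8525
  (v5,v7,v1) [++-] → (-0.6063, -0.820413, 1.48)–(-0.6063, -1.935, 1.48)  len=1.1146
  (v3,v7,v2) [-+-] → (-0.6063, 1.935, 1.48)–(-0.6063, 1.935, -0.627499)  len=2.1075
  (v6,v4,v2) [++-] → (-0.6063, 0.820413, -1.48)–(-0.6063, 1.935, -1.48)  len=1.1146
  (v2,v7,v6) [-++] → (-0.6063, 1.935, -0.627499)–(-0.6063, 1.935, -1.48)  len=0.8525

Chained into 1 loop(s):
  loop 1: 8 segments, perimeter = 13.6600
Total perimeter = 13.660

loops=1 perimeter=13.660
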